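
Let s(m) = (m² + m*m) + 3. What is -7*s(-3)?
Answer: -147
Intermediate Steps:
s(m) = 3 + 2*m² (s(m) = (m² + m²) + 3 = 2*m² + 3 = 3 + 2*m²)
-7*s(-3) = -7*(3 + 2*(-3)²) = -7*(3 + 2*9) = -7*(3 + 18) = -7*21 = -147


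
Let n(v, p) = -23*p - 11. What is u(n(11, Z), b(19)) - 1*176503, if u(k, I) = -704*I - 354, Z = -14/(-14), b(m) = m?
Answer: -190233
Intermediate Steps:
Z = 1 (Z = -14*(-1/14) = 1)
n(v, p) = -11 - 23*p
u(k, I) = -354 - 704*I
u(n(11, Z), b(19)) - 1*176503 = (-354 - 704*19) - 1*176503 = (-354 - 13376) - 176503 = -13730 - 176503 = -190233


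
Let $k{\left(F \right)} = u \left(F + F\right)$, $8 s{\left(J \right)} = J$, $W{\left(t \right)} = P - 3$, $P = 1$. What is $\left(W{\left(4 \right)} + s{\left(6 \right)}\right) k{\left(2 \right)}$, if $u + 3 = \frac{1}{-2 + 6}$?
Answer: $\frac{55}{4} \approx 13.75$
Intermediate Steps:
$u = - \frac{11}{4}$ ($u = -3 + \frac{1}{-2 + 6} = -3 + \frac{1}{4} = - \frac{11}{4} \approx -2.75$)
$W{\left(t \right)} = -2$ ($W{\left(t \right)} = 1 - 3 = -2$)
$s{\left(J \right)} = \frac{J}{8}$
$k{\left(F \right)} = - \frac{11 F}{2}$ ($k{\left(F \right)} = - \frac{11 \left(F + F\right)}{4} = - \frac{11 \cdot 2 F}{4} = - \frac{11 F}{2}$)
$\left(W{\left(4 \right)} + s{\left(6 \right)}\right) k{\left(2 \right)} = \left(-2 + \frac{1}{8} \cdot 6\right) \left(\left(- \frac{11}{2}\right) 2\right) = \left(-2 + \frac{3}{4}\right) \left(-11\right) = \left(- \frac{5}{4}\right) \left(-11\right) = \frac{55}{4}$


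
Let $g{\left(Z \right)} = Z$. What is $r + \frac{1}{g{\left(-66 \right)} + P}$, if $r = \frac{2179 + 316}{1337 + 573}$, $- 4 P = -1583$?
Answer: $\frac{659709}{503858} \approx 1.3093$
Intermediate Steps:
$P = \frac{1583}{4}$ ($P = \left(- \frac{1}{4}\right) \left(-1583\right) = \frac{1583}{4} \approx 395.75$)
$r = \frac{499}{382}$ ($r = \frac{2495}{1910} = 2495 \cdot \frac{1}{1910} = \frac{499}{382} \approx 1.3063$)
$r + \frac{1}{g{\left(-66 \right)} + P} = \frac{499}{382} + \frac{1}{-66 + \frac{1583}{4}} = \frac{499}{382} + \frac{1}{\frac{1319}{4}} = \frac{499}{382} + \frac{4}{1319} = \frac{659709}{503858}$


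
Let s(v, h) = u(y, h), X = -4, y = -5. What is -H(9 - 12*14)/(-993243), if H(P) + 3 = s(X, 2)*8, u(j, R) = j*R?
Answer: -83/993243 ≈ -8.3565e-5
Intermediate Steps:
u(j, R) = R*j
s(v, h) = -5*h (s(v, h) = h*(-5) = -5*h)
H(P) = -83 (H(P) = -3 - 5*2*8 = -3 - 10*8 = -3 - 80 = -83)
-H(9 - 12*14)/(-993243) = -(-83)/(-993243) = -(-83)*(-1)/993243 = -1*83/993243 = -83/993243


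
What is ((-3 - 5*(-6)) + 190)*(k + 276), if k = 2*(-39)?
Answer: 42966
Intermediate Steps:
k = -78
((-3 - 5*(-6)) + 190)*(k + 276) = ((-3 - 5*(-6)) + 190)*(-78 + 276) = ((-3 + 30) + 190)*198 = (27 + 190)*198 = 217*198 = 42966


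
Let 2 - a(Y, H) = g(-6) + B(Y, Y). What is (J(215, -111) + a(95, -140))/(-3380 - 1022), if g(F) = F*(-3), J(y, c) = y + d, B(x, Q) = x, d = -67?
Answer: -37/4402 ≈ -0.0084053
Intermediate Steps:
J(y, c) = -67 + y (J(y, c) = y - 67 = -67 + y)
g(F) = -3*F
a(Y, H) = -16 - Y (a(Y, H) = 2 - (-3*(-6) + Y) = 2 - (18 + Y) = 2 + (-18 - Y) = -16 - Y)
(J(215, -111) + a(95, -140))/(-3380 - 1022) = ((-67 + 215) + (-16 - 1*95))/(-3380 - 1022) = (148 + (-16 - 95))/(-4402) = (148 - 111)*(-1/4402) = 37*(-1/4402) = -37/4402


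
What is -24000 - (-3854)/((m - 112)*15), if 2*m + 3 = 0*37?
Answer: -81727708/3405 ≈ -24002.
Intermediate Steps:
m = -3/2 (m = -3/2 + (0*37)/2 = -3/2 + (1/2)*0 = -3/2 + 0 = -3/2 ≈ -1.5000)
-24000 - (-3854)/((m - 112)*15) = -24000 - (-3854)/((-3/2 - 112)*15) = -24000 - (-3854)/((-227/2*15)) = -24000 - (-3854)/(-3405/2) = -24000 - (-3854)*(-2)/3405 = -24000 - 1*7708/3405 = -24000 - 7708/3405 = -81727708/3405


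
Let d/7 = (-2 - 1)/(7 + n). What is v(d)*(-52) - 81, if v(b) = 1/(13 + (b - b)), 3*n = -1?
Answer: -85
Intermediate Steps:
n = -⅓ (n = (⅓)*(-1) = -⅓ ≈ -0.33333)
d = -63/20 (d = 7*((-2 - 1)/(7 - ⅓)) = 7*(-3/20/3) = 7*(-3*3/20) = 7*(-9/20) = -63/20 ≈ -3.1500)
v(b) = 1/13 (v(b) = 1/(13 + 0) = 1/13)
v(d)*(-52) - 81 = (1/13)*(-52) - 81 = -4 - 81 = -85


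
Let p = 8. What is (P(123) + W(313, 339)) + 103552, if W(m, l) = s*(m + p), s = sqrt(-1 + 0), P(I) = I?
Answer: 103675 + 321*I ≈ 1.0368e+5 + 321.0*I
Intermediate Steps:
s = I (s = sqrt(-1) = I ≈ 1.0*I)
W(m, l) = I*(8 + m) (W(m, l) = I*(m + 8) = I*(8 + m))
(P(123) + W(313, 339)) + 103552 = (123 + I*(8 + 313)) + 103552 = (123 + I*321) + 103552 = (123 + 321*I) + 103552 = 103675 + 321*I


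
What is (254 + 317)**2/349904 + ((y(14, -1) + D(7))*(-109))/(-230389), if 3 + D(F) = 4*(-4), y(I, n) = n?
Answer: 74353469229/80614032656 ≈ 0.92234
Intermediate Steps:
D(F) = -19 (D(F) = -3 + 4*(-4) = -3 - 16 = -19)
(254 + 317)**2/349904 + ((y(14, -1) + D(7))*(-109))/(-230389) = (254 + 317)**2/349904 + ((-1 - 19)*(-109))/(-230389) = 571**2*(1/349904) - 20*(-109)*(-1/230389) = 326041*(1/349904) + 2180*(-1/230389) = 326041/349904 - 2180/230389 = 74353469229/80614032656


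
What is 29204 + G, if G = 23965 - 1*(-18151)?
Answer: 71320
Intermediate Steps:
G = 42116 (G = 23965 + 18151 = 42116)
29204 + G = 29204 + 42116 = 71320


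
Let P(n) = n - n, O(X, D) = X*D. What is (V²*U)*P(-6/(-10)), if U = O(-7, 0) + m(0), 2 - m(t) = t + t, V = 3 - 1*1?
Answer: 0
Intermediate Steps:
V = 2 (V = 3 - 1 = 2)
O(X, D) = D*X
m(t) = 2 - 2*t (m(t) = 2 - (t + t) = 2 - 2*t)
P(n) = 0
U = 2 (U = 0*(-7) + (2 - 2*0) = 0 + (2 + 0) = 0 + 2 = 2)
(V²*U)*P(-6/(-10)) = (2²*2)*0 = (4*2)*0 = 8*0 = 0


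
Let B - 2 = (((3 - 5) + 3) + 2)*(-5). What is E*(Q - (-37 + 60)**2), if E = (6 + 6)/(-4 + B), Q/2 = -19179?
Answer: 466644/17 ≈ 27450.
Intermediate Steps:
Q = -38358 (Q = 2*(-19179) = -38358)
B = -13 (B = 2 + (((3 - 5) + 3) + 2)*(-5) = 2 + ((-2 + 3) + 2)*(-5) = 2 + (1 + 2)*(-5) = 2 + 3*(-5) = 2 - 15 = -13)
E = -12/17 (E = (6 + 6)/(-4 - 13) = 12/(-17) = 12*(-1/17) = -12/17 ≈ -0.70588)
E*(Q - (-37 + 60)**2) = -12*(-38358 - (-37 + 60)**2)/17 = -12*(-38358 - 1*23**2)/17 = -12*(-38358 - 1*529)/17 = -12*(-38358 - 529)/17 = -12/17*(-38887) = 466644/17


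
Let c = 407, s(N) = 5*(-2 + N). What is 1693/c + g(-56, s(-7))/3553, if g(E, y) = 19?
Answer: 28818/6919 ≈ 4.1651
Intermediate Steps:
s(N) = -10 + 5*N
1693/c + g(-56, s(-7))/3553 = 1693/407 + 19/3553 = 1693*(1/407) + 19*(1/3553) = 1693/407 + 1/187 = 28818/6919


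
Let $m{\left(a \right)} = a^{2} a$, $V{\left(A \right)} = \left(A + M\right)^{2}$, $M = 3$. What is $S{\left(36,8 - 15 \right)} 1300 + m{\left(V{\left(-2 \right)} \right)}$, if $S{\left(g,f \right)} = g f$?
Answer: $-327599$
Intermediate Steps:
$V{\left(A \right)} = \left(3 + A\right)^{2}$ ($V{\left(A \right)} = \left(A + 3\right)^{2} = \left(3 + A\right)^{2}$)
$m{\left(a \right)} = a^{3}$
$S{\left(g,f \right)} = f g$
$S{\left(36,8 - 15 \right)} 1300 + m{\left(V{\left(-2 \right)} \right)} = \left(8 - 15\right) 36 \cdot 1300 + \left(\left(3 - 2\right)^{2}\right)^{3} = \left(8 - 15\right) 36 \cdot 1300 + \left(1^{2}\right)^{3} = \left(-7\right) 36 \cdot 1300 + 1^{3} = \left(-252\right) 1300 + 1 = -327600 + 1 = -327599$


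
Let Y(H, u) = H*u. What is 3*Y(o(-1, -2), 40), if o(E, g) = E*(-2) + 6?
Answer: 960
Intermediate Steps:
o(E, g) = 6 - 2*E (o(E, g) = -2*E + 6 = 6 - 2*E)
3*Y(o(-1, -2), 40) = 3*((6 - 2*(-1))*40) = 3*((6 + 2)*40) = 3*(8*40) = 3*320 = 960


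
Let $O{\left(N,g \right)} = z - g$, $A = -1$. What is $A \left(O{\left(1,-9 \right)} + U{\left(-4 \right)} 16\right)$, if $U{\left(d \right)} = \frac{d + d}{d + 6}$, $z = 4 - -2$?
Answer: $49$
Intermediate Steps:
$z = 6$ ($z = 4 + 2 = 6$)
$U{\left(d \right)} = \frac{2 d}{6 + d}$
$O{\left(N,g \right)} = 6 - g$
$A \left(O{\left(1,-9 \right)} + U{\left(-4 \right)} 16\right) = - (\left(6 - -9\right) + 2 \left(-4\right) \frac{1}{6 - 4} \cdot 16) = - (\left(6 + 9\right) + 2 \left(-4\right) \frac{1}{2} \cdot 16) = - (15 + 2 \left(-4\right) \frac{1}{2} \cdot 16) = - (15 - 64) = \left(-1\right) \left(-49\right) = 49$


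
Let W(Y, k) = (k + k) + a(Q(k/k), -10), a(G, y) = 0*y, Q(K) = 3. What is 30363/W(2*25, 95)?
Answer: 30363/190 ≈ 159.81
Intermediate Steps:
a(G, y) = 0
W(Y, k) = 2*k (W(Y, k) = (k + k) + 0 = 2*k + 0 = 2*k)
30363/W(2*25, 95) = 30363/((2*95)) = 30363/190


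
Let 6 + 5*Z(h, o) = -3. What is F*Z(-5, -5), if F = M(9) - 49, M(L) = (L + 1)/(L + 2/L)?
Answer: 35793/415 ≈ 86.248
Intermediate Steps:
M(L) = (1 + L)/(L + 2/L)
Z(h, o) = -9/5 (Z(h, o) = -6/5 + (⅕)*(-3) = -6/5 - ⅗ = -9/5)
F = -3977/83 (F = 9*(1 + 9)/(2 + 9²) - 49 = 9*10/(2 + 81) - 49 = 9*10/83 - 49 = 9*(1/83)*10 - 49 = 90/83 - 49 = -3977/83 ≈ -47.916)
F*Z(-5, -5) = -3977/83*(-9/5) = 35793/415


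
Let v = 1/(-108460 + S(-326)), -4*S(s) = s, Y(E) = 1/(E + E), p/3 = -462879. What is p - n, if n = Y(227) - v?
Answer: -136652542972551/98407678 ≈ -1.3886e+6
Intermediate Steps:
p = -1388637 (p = 3*(-462879) = -1388637)
Y(E) = 1/(2*E)
S(s) = -s/4
v = -2/216757 (v = 1/(-108460 - 1/4*(-326)) = 1/(-108460 + 163/2) = 1/(-216757/2) = -2/216757 ≈ -9.2269e-6)
n = 217665/98407678 (n = (1/2)/227 - 1*(-2/216757) = (1/2)*(1/227) + 2/216757 = 1/454 + 2/216757 = 217665/98407678 ≈ 0.0022119)
p - n = -1388637 - 1*217665/98407678 = -1388637 - 217665/98407678 = -136652542972551/98407678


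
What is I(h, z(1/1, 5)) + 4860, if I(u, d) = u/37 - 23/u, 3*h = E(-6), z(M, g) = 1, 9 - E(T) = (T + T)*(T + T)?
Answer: 8090726/1665 ≈ 4859.3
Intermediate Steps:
E(T) = 9 - 4*T**2 (E(T) = 9 - (T + T)*(T + T) = 9 - 2*T*2*T = 9 - 4*T**2)
h = -45 (h = (9 - 4*(-6)**2)/3 = (9 - 4*36)/3 = (9 - 144)/3 = (1/3)*(-135) = -45)
I(u, d) = -23/u + u/37 (I(u, d) = u*(1/37) - 23/u = u/37 - 23/u = -23/u + u/37)
I(h, z(1/1, 5)) + 4860 = (-23/(-45) + (1/37)*(-45)) + 4860 = (-23*(-1/45) - 45/37) + 4860 = (23/45 - 45/37) + 4860 = -1174/1665 + 4860 = 8090726/1665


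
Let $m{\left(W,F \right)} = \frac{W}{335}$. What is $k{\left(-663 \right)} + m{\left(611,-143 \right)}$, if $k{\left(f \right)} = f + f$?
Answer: $- \frac{443599}{335} \approx -1324.2$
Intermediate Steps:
$m{\left(W,F \right)} = \frac{W}{335}$ ($m{\left(W,F \right)} = W \frac{1}{335} = \frac{W}{335}$)
$k{\left(f \right)} = 2 f$
$k{\left(-663 \right)} + m{\left(611,-143 \right)} = 2 \left(-663\right) + \frac{1}{335} \cdot 611 = -1326 + \frac{611}{335} = - \frac{443599}{335}$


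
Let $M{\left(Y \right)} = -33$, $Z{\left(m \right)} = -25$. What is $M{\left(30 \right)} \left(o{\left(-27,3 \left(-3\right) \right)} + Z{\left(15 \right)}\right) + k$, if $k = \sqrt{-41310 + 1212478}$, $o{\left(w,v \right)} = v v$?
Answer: $-1848 + 4 \sqrt{73198} \approx -765.79$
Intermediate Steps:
$o{\left(w,v \right)} = v^{2}$
$k = 4 \sqrt{73198}$ ($k = \sqrt{1171168} = 4 \sqrt{73198} \approx 1082.2$)
$M{\left(30 \right)} \left(o{\left(-27,3 \left(-3\right) \right)} + Z{\left(15 \right)}\right) + k = - 33 \left(\left(3 \left(-3\right)\right)^{2} - 25\right) + 4 \sqrt{73198} = - 33 \left(\left(-9\right)^{2} - 25\right) + 4 \sqrt{73198} = - 33 \left(81 - 25\right) + 4 \sqrt{73198} = \left(-33\right) 56 + 4 \sqrt{73198} = -1848 + 4 \sqrt{73198}$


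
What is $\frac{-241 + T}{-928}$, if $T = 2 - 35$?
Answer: $\frac{137}{464} \approx 0.29526$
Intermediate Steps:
$T = -33$
$\frac{-241 + T}{-928} = \frac{-241 - 33}{-928} = \left(-274\right) \left(- \frac{1}{928}\right) = \frac{137}{464}$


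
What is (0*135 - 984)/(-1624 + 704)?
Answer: 123/115 ≈ 1.0696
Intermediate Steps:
(0*135 - 984)/(-1624 + 704) = (0 - 984)/(-920) = -984*(-1/920) = 123/115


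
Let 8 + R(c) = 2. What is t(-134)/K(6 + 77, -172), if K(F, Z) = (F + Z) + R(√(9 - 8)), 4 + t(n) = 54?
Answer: -10/19 ≈ -0.52632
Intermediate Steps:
R(c) = -6 (R(c) = -8 + 2 = -6)
t(n) = 50 (t(n) = -4 + 54 = 50)
K(F, Z) = -6 + F + Z (K(F, Z) = (F + Z) - 6 = -6 + F + Z)
t(-134)/K(6 + 77, -172) = 50/(-6 + (6 + 77) - 172) = 50/(-6 + 83 - 172) = 50/(-95) = 50*(-1/95) = -10/19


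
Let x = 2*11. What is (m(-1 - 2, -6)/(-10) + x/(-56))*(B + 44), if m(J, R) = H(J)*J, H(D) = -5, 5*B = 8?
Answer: -3021/35 ≈ -86.314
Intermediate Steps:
B = 8/5 (B = (⅕)*8 = 8/5 ≈ 1.6000)
x = 22
m(J, R) = -5*J
(m(-1 - 2, -6)/(-10) + x/(-56))*(B + 44) = (-5*(-1 - 2)/(-10) + 22/(-56))*(8/5 + 44) = (-5*(-3)*(-⅒) + 22*(-1/56))*(228/5) = (15*(-⅒) - 11/28)*(228/5) = (-3/2 - 11/28)*(228/5) = -53/28*228/5 = -3021/35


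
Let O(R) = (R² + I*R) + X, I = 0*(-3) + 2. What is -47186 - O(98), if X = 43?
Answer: -57029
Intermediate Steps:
I = 2 (I = 0 + 2 = 2)
O(R) = 43 + R² + 2*R (O(R) = (R² + 2*R) + 43 = 43 + R² + 2*R)
-47186 - O(98) = -47186 - (43 + 98² + 2*98) = -47186 - (43 + 9604 + 196) = -47186 - 1*9843 = -47186 - 9843 = -57029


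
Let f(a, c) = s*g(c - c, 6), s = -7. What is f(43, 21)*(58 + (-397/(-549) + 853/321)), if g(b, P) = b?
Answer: 0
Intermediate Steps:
f(a, c) = 0 (f(a, c) = -7*(c - c) = -7*0 = 0)
f(43, 21)*(58 + (-397/(-549) + 853/321)) = 0*(58 + (-397/(-549) + 853/321)) = 0*(58 + (-397*(-1/549) + 853*(1/321))) = 0*(58 + (397/549 + 853/321)) = 0*(58 + 198578/58743) = 0*(3605672/58743) = 0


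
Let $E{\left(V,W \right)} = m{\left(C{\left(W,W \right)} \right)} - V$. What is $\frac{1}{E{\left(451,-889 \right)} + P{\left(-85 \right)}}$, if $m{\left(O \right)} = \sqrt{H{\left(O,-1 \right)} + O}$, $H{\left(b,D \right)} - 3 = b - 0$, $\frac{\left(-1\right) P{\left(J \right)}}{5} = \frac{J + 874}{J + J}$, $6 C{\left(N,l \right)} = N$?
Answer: $- \frac{296718}{127137671} - \frac{4624 i \sqrt{165}}{635688355} \approx -0.0023338 - 9.3436 \cdot 10^{-5} i$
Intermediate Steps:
$C{\left(N,l \right)} = \frac{N}{6}$
$P{\left(J \right)} = - \frac{5 \left(874 + J\right)}{2 J}$ ($P{\left(J \right)} = - 5 \frac{J + 874}{J + J} = - 5 \frac{874 + J}{2 J} = - \frac{5 \left(874 + J\right)}{2 J}$)
$H{\left(b,D \right)} = 3 + b$ ($H{\left(b,D \right)} = 3 + \left(b - 0\right) = 3 + \left(b + 0\right) = 3 + b$)
$m{\left(O \right)} = \sqrt{3 + 2 O}$ ($m{\left(O \right)} = \sqrt{\left(3 + O\right) + O} = \sqrt{3 + 2 O}$)
$E{\left(V,W \right)} = \sqrt{3 + \frac{W}{3}} - V$ ($E{\left(V,W \right)} = \sqrt{3 + 2 \frac{W}{6}} - V = \sqrt{3 + \frac{W}{3}} - V$)
$\frac{1}{E{\left(451,-889 \right)} + P{\left(-85 \right)}} = \frac{1}{\left(\left(-1\right) 451 + \frac{\sqrt{27 + 3 \left(-889\right)}}{3}\right) - \left(\frac{5}{2} + \frac{2185}{-85}\right)} = \frac{1}{\left(-451 + \frac{\sqrt{27 - 2667}}{3}\right) - - \frac{789}{34}} = \frac{1}{\left(-451 + \frac{\sqrt{-2640}}{3}\right) + \left(- \frac{5}{2} + \frac{437}{17}\right)} = \frac{1}{\left(-451 + \frac{4 i \sqrt{165}}{3}\right) + \frac{789}{34}} = \frac{1}{- \frac{14545}{34} + \frac{4 i \sqrt{165}}{3}}$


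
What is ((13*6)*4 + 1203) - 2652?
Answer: -1137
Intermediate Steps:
((13*6)*4 + 1203) - 2652 = (78*4 + 1203) - 2652 = (312 + 1203) - 2652 = 1515 - 2652 = -1137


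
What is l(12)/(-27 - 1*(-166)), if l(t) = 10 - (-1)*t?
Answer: 22/139 ≈ 0.15827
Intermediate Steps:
l(t) = 10 + t
l(12)/(-27 - 1*(-166)) = (10 + 12)/(-27 - 1*(-166)) = 22/(-27 + 166) = 22/139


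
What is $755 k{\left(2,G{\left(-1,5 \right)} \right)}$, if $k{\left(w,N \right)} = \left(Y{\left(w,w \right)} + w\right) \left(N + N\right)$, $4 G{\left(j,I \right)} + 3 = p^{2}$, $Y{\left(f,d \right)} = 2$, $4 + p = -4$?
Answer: $92110$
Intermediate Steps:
$p = -8$ ($p = -4 - 4 = -8$)
$G{\left(j,I \right)} = \frac{61}{4}$ ($G{\left(j,I \right)} = - \frac{3}{4} + \frac{\left(-8\right)^{2}}{4} = - \frac{3}{4} + \frac{1}{4} \cdot 64 = - \frac{3}{4} + 16 = \frac{61}{4}$)
$k{\left(w,N \right)} = 2 N \left(2 + w\right)$ ($k{\left(w,N \right)} = \left(2 + w\right) \left(N + N\right) = \left(2 + w\right) 2 N = 2 N \left(2 + w\right)$)
$755 k{\left(2,G{\left(-1,5 \right)} \right)} = 755 \cdot 2 \cdot \frac{61}{4} \left(2 + 2\right) = 755 \cdot 2 \cdot \frac{61}{4} \cdot 4 = 755 \cdot 122 = 92110$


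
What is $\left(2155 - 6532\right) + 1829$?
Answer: $-2548$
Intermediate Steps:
$\left(2155 - 6532\right) + 1829 = -4377 + 1829 = -2548$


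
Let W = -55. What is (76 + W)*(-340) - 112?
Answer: -7252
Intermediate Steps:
(76 + W)*(-340) - 112 = (76 - 55)*(-340) - 112 = 21*(-340) - 112 = -7140 - 112 = -7252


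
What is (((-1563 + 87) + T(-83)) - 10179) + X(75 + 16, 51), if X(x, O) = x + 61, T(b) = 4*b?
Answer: -11835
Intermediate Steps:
X(x, O) = 61 + x
(((-1563 + 87) + T(-83)) - 10179) + X(75 + 16, 51) = (((-1563 + 87) + 4*(-83)) - 10179) + (61 + (75 + 16)) = ((-1476 - 332) - 10179) + (61 + 91) = (-1808 - 10179) + 152 = -11987 + 152 = -11835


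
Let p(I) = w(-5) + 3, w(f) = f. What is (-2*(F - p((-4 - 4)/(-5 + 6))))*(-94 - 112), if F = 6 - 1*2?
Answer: 2472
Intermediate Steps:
F = 4 (F = 6 - 2 = 4)
p(I) = -2 (p(I) = -5 + 3 = -2)
(-2*(F - p((-4 - 4)/(-5 + 6))))*(-94 - 112) = (-2*(4 - 1*(-2)))*(-94 - 112) = -2*(4 + 2)*(-206) = -2*6*(-206) = -12*(-206) = 2472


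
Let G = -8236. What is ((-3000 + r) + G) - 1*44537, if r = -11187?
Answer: -66960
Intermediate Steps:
((-3000 + r) + G) - 1*44537 = ((-3000 - 11187) - 8236) - 1*44537 = (-14187 - 8236) - 44537 = -22423 - 44537 = -66960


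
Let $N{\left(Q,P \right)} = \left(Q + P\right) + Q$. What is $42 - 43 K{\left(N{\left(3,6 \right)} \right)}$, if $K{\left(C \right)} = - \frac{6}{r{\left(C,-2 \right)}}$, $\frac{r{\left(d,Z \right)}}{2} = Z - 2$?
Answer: $\frac{39}{4} \approx 9.75$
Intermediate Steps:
$r{\left(d,Z \right)} = -4 + 2 Z$ ($r{\left(d,Z \right)} = 2 \left(Z - 2\right) = 2 \left(-2 + Z\right) = -4 + 2 Z$)
$N{\left(Q,P \right)} = P + 2 Q$ ($N{\left(Q,P \right)} = \left(P + Q\right) + Q = P + 2 Q$)
$K{\left(C \right)} = \frac{3}{4}$ ($K{\left(C \right)} = - \frac{6}{-4 + 2 \left(-2\right)} = - \frac{6}{-4 - 4} = - \frac{6}{-8} = \left(-6\right) \left(- \frac{1}{8}\right) = \frac{3}{4}$)
$42 - 43 K{\left(N{\left(3,6 \right)} \right)} = 42 - \frac{129}{4} = \frac{39}{4}$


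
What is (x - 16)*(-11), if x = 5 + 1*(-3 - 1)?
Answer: 165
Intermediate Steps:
x = 1 (x = 5 + 1*(-4) = 5 - 4 = 1)
(x - 16)*(-11) = (1 - 16)*(-11) = -15*(-11) = 165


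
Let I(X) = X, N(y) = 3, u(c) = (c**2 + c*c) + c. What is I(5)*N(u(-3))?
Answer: 15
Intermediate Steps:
u(c) = c + 2*c**2 (u(c) = (c**2 + c**2) + c = 2*c**2 + c = c + 2*c**2)
I(5)*N(u(-3)) = 5*3 = 15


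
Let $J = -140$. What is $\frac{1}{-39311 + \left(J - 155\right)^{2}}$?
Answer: $\frac{1}{47714} \approx 2.0958 \cdot 10^{-5}$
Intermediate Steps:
$\frac{1}{-39311 + \left(J - 155\right)^{2}} = \frac{1}{-39311 + \left(-140 - 155\right)^{2}} = \frac{1}{-39311 + \left(-295\right)^{2}} = \frac{1}{-39311 + 87025} = \frac{1}{47714}$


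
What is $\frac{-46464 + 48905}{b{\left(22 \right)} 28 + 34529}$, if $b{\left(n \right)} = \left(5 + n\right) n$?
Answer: $\frac{2441}{51161} \approx 0.047712$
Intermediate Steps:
$b{\left(n \right)} = n \left(5 + n\right)$
$\frac{-46464 + 48905}{b{\left(22 \right)} 28 + 34529} = \frac{-46464 + 48905}{22 \left(5 + 22\right) 28 + 34529} = \frac{2441}{22 \cdot 27 \cdot 28 + 34529} = \frac{2441}{594 \cdot 28 + 34529} = \frac{2441}{16632 + 34529} = \frac{2441}{51161}$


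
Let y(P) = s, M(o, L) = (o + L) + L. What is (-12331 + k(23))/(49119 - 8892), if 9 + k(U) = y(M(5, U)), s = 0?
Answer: -12340/40227 ≈ -0.30676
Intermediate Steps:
M(o, L) = o + 2*L (M(o, L) = (L + o) + L = o + 2*L)
y(P) = 0
k(U) = -9 (k(U) = -9 + 0 = -9)
(-12331 + k(23))/(49119 - 8892) = (-12331 - 9)/(49119 - 8892) = -12340/40227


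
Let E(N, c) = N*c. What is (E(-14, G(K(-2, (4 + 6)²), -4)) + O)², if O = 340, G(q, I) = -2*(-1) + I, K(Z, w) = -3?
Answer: 135424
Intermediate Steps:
G(q, I) = 2 + I
(E(-14, G(K(-2, (4 + 6)²), -4)) + O)² = (-14*(2 - 4) + 340)² = (-14*(-2) + 340)² = (28 + 340)² = 368² = 135424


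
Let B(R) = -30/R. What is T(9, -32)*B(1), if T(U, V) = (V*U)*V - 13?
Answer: -276090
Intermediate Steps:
T(U, V) = -13 + U*V² (T(U, V) = (U*V)*V - 13 = U*V² - 13 = -13 + U*V²)
T(9, -32)*B(1) = (-13 + 9*(-32)²)*(-30/1) = (-13 + 9*1024)*(-30*1) = (-13 + 9216)*(-30) = 9203*(-30) = -276090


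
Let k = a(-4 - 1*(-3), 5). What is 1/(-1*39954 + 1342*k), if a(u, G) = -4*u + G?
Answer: -1/27876 ≈ -3.5873e-5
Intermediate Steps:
a(u, G) = G - 4*u
k = 9 (k = 5 - 4*(-4 - 1*(-3)) = 5 - 4*(-4 + 3) = 5 - 4*(-1) = 5 + 4 = 9)
1/(-1*39954 + 1342*k) = 1/(-1*39954 + 1342*9) = 1/(-39954 + 12078) = 1/(-27876) = -1/27876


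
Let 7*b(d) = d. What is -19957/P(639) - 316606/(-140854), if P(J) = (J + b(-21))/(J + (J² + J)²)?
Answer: -78356469096523599671/14930524 ≈ -5.2481e+12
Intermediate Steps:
b(d) = d/7
P(J) = (-3 + J)/(J + (J + J²)²) (P(J) = (J + (⅐)*(-21))/(J + (J² + J)²) = (J - 3)/(J + (J + J²)²) = (-3 + J)/(J + (J + J²)²))
-19957/P(639) - 316606/(-140854) = -19957*639*(1 + 639*(1 + 639)²)/(-3 + 639) - 316606/(-140854) = -19957/((1/639)*636/(1 + 639*640²)) - 316606*(-1/140854) = -19957/((1/639)*636/(1 + 639*409600)) + 158303/70427 = -19957/((1/639)*636/(1 + 261734400)) + 158303/70427 = -19957/((1/639)*636/261734401) + 158303/70427 = -19957/((1/639)*(1/261734401)*636) + 158303/70427 = -19957/212/55749427413 + 158303/70427 = -19957*55749427413/212 + 158303/70427 = -1112591322881241/212 + 158303/70427 = -78356469096523599671/14930524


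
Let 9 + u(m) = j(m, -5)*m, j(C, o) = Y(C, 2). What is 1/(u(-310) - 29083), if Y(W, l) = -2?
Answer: -1/28472 ≈ -3.5122e-5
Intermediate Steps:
j(C, o) = -2
u(m) = -9 - 2*m
1/(u(-310) - 29083) = 1/((-9 - 2*(-310)) - 29083) = 1/((-9 + 620) - 29083) = 1/(611 - 29083) = 1/(-28472) = -1/28472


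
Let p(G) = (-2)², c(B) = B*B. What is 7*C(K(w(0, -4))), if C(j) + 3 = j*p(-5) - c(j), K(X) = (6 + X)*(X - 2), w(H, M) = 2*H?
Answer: -1365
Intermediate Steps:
c(B) = B²
p(G) = 4
K(X) = (-2 + X)*(6 + X) (K(X) = (6 + X)*(-2 + X) = (-2 + X)*(6 + X))
C(j) = -3 - j² + 4*j (C(j) = -3 + (j*4 - j²) = -3 + (4*j - j²) = -3 + (-j² + 4*j) = -3 - j² + 4*j)
7*C(K(w(0, -4))) = 7*(-3 - (-12 + (2*0)² + 4*(2*0))² + 4*(-12 + (2*0)² + 4*(2*0))) = 7*(-3 - (-12 + 0² + 4*0)² + 4*(-12 + 0² + 4*0)) = 7*(-3 - (-12 + 0 + 0)² + 4*(-12 + 0 + 0)) = 7*(-3 - 1*(-12)² + 4*(-12)) = 7*(-3 - 1*144 - 48) = 7*(-3 - 144 - 48) = 7*(-195) = -1365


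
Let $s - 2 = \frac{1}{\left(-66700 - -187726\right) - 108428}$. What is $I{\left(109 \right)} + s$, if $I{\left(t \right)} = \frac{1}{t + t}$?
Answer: $\frac{1376386}{686591} \approx 2.0047$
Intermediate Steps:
$s = \frac{25197}{12598}$ ($s = 2 + \frac{1}{\left(-66700 - -187726\right) - 108428} = 2 + \frac{1}{\left(-66700 + 187726\right) - 108428} = 2 + \frac{1}{121026 - 108428} = 2 + \frac{1}{12598} = \frac{25197}{12598} \approx 2.0001$)
$I{\left(t \right)} = \frac{1}{2 t}$
$I{\left(109 \right)} + s = \frac{1}{2 \cdot 109} + \frac{25197}{12598} = \frac{1}{2} \cdot \frac{1}{109} + \frac{25197}{12598} = \frac{1}{218} + \frac{25197}{12598} = \frac{1376386}{686591}$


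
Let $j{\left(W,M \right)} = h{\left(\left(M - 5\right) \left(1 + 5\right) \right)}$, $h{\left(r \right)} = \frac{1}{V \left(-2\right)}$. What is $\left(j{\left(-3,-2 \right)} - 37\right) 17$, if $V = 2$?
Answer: $- \frac{2533}{4} \approx -633.25$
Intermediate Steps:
$h{\left(r \right)} = - \frac{1}{4}$ ($h{\left(r \right)} = \frac{1}{2 \left(-2\right)} = \frac{1}{-4} = - \frac{1}{4}$)
$j{\left(W,M \right)} = - \frac{1}{4}$
$\left(j{\left(-3,-2 \right)} - 37\right) 17 = \left(- \frac{1}{4} - 37\right) 17 = \left(- \frac{149}{4}\right) 17 = - \frac{2533}{4}$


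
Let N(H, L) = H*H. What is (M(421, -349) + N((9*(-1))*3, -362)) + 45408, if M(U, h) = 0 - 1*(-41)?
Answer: 46178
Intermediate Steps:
N(H, L) = H²
M(U, h) = 41 (M(U, h) = 0 + 41 = 41)
(M(421, -349) + N((9*(-1))*3, -362)) + 45408 = (41 + ((9*(-1))*3)²) + 45408 = (41 + (-9*3)²) + 45408 = (41 + (-27)²) + 45408 = (41 + 729) + 45408 = 770 + 45408 = 46178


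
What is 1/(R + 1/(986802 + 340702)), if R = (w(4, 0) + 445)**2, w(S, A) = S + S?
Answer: 1327504/272415768337 ≈ 4.8731e-6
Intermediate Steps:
w(S, A) = 2*S
R = 205209 (R = (2*4 + 445)**2 = (8 + 445)**2 = 453**2 = 205209)
1/(R + 1/(986802 + 340702)) = 1/(205209 + 1/(986802 + 340702)) = 1/(205209 + 1/1327504) = 1/(272415768337/1327504) = 1327504/272415768337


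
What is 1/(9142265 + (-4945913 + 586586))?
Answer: 1/4782938 ≈ 2.0908e-7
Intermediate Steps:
1/(9142265 + (-4945913 + 586586)) = 1/(9142265 - 4359327) = 1/4782938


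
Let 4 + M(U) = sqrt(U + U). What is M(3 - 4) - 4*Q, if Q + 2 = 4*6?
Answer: -92 + I*sqrt(2) ≈ -92.0 + 1.4142*I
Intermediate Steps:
M(U) = -4 + sqrt(2)*sqrt(U) (M(U) = -4 + sqrt(U + U) = -4 + sqrt(2*U) = -4 + sqrt(2)*sqrt(U))
Q = 22 (Q = -2 + 4*6 = -2 + 24 = 22)
M(3 - 4) - 4*Q = (-4 + sqrt(2)*sqrt(3 - 4)) - 4*22 = (-4 + sqrt(2)*sqrt(-1)) - 88 = (-4 + sqrt(2)*I) - 88 = (-4 + I*sqrt(2)) - 88 = -92 + I*sqrt(2)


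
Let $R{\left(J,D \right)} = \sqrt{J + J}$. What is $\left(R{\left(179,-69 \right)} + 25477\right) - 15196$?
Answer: $10281 + \sqrt{358} \approx 10300.0$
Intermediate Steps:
$R{\left(J,D \right)} = \sqrt{2} \sqrt{J}$ ($R{\left(J,D \right)} = \sqrt{2 J} = \sqrt{2} \sqrt{J}$)
$\left(R{\left(179,-69 \right)} + 25477\right) - 15196 = \left(\sqrt{2} \sqrt{179} + 25477\right) - 15196 = \left(\sqrt{358} + 25477\right) - 15196 = \left(25477 + \sqrt{358}\right) - 15196 = 10281 + \sqrt{358}$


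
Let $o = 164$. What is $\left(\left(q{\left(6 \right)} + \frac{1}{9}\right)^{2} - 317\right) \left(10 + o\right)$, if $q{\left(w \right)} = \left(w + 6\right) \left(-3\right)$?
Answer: $\frac{4561816}{27} \approx 1.6896 \cdot 10^{5}$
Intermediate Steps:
$q{\left(w \right)} = -18 - 3 w$ ($q{\left(w \right)} = \left(6 + w\right) \left(-3\right) = -18 - 3 w$)
$\left(\left(q{\left(6 \right)} + \frac{1}{9}\right)^{2} - 317\right) \left(10 + o\right) = \left(\left(\left(-18 - 18\right) + \frac{1}{9}\right)^{2} - 317\right) \left(10 + 164\right) = \left(\left(\left(-18 - 18\right) + \frac{1}{9}\right)^{2} - 317\right) 174 = \left(\left(-36 + \frac{1}{9}\right)^{2} - 317\right) 174 = \left(\left(- \frac{323}{9}\right)^{2} - 317\right) 174 = \left(\frac{104329}{81} - 317\right) 174 = \frac{78652}{81} \cdot 174 = \frac{4561816}{27}$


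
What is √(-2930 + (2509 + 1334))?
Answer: √913 ≈ 30.216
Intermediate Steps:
√(-2930 + (2509 + 1334)) = √(-2930 + 3843) = √913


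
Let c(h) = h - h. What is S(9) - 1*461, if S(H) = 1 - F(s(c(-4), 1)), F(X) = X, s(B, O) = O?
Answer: -461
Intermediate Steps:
c(h) = 0
S(H) = 0 (S(H) = 1 - 1*1 = 1 - 1 = 0)
S(9) - 1*461 = 0 - 1*461 = 0 - 461 = -461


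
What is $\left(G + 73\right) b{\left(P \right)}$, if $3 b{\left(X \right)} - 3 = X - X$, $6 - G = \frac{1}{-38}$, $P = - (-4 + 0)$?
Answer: $\frac{3003}{38} \approx 79.026$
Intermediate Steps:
$P = 4$ ($P = \left(-1\right) \left(-4\right) = 4$)
$G = \frac{229}{38}$ ($G = 6 - \frac{1}{-38} = 6 - - \frac{1}{38} = 6 + \frac{1}{38} = \frac{229}{38} \approx 6.0263$)
$b{\left(X \right)} = 1$ ($b{\left(X \right)} = 1 + \frac{X - X}{3} = 1 + \frac{1}{3} \cdot 0 = 1 + 0 = 1$)
$\left(G + 73\right) b{\left(P \right)} = \left(\frac{229}{38} + 73\right) 1 = \frac{3003}{38} \cdot 1 = \frac{3003}{38}$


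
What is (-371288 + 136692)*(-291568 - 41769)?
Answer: 78199526852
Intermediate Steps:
(-371288 + 136692)*(-291568 - 41769) = -234596*(-333337) = 78199526852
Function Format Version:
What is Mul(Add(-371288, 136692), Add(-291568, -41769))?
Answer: 78199526852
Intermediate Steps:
Mul(Add(-371288, 136692), Add(-291568, -41769)) = Mul(-234596, -333337) = 78199526852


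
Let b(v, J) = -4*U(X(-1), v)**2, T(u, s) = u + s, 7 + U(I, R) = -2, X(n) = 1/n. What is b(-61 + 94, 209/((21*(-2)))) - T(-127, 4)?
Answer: -201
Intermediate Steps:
U(I, R) = -9 (U(I, R) = -7 - 2 = -9)
T(u, s) = s + u
b(v, J) = -324 (b(v, J) = -4*(-9)**2 = -4*81 = -324)
b(-61 + 94, 209/((21*(-2)))) - T(-127, 4) = -324 - (4 - 127) = -324 - 1*(-123) = -324 + 123 = -201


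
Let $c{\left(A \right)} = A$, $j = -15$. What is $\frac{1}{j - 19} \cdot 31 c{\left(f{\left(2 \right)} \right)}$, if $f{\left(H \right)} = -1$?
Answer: $\frac{31}{34} \approx 0.91177$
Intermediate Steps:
$\frac{1}{j - 19} \cdot 31 c{\left(f{\left(2 \right)} \right)} = \frac{1}{-15 - 19} \cdot 31 \left(-1\right) = \frac{1}{-34} \cdot 31 \left(-1\right) = \left(- \frac{1}{34}\right) 31 \left(-1\right) = \left(- \frac{31}{34}\right) \left(-1\right) = \frac{31}{34}$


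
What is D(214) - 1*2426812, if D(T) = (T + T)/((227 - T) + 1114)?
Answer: -2735016696/1127 ≈ -2.4268e+6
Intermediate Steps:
D(T) = 2*T/(1341 - T) (D(T) = (2*T)/(1341 - T) = 2*T/(1341 - T))
D(214) - 1*2426812 = -2*214/(-1341 + 214) - 1*2426812 = -2*214/(-1127) - 2426812 = -2*214*(-1/1127) - 2426812 = 428/1127 - 2426812 = -2735016696/1127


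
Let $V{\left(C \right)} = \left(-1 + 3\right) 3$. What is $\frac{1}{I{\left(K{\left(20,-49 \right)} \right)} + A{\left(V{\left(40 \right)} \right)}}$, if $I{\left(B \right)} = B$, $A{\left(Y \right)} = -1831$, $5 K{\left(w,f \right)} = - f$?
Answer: $- \frac{5}{9106} \approx -0.00054909$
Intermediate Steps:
$K{\left(w,f \right)} = - \frac{f}{5}$ ($K{\left(w,f \right)} = \frac{\left(-1\right) f}{5} = - \frac{f}{5}$)
$V{\left(C \right)} = 6$ ($V{\left(C \right)} = 2 \cdot 3 = 6$)
$\frac{1}{I{\left(K{\left(20,-49 \right)} \right)} + A{\left(V{\left(40 \right)} \right)}} = \frac{1}{\left(- \frac{1}{5}\right) \left(-49\right) - 1831} = \frac{1}{\frac{49}{5} - 1831} = \frac{1}{- \frac{9106}{5}} = - \frac{5}{9106}$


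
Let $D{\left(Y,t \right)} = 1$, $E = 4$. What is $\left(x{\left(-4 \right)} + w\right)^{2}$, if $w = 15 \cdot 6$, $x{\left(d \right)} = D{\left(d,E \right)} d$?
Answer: $7396$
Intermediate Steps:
$x{\left(d \right)} = d$ ($x{\left(d \right)} = 1 d = d$)
$w = 90$
$\left(x{\left(-4 \right)} + w\right)^{2} = \left(-4 + 90\right)^{2} = 86^{2} = 7396$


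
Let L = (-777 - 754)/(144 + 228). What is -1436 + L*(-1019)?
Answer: 1025897/372 ≈ 2757.8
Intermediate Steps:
L = -1531/372 ≈ -4.1156
-1436 + L*(-1019) = -1436 - 1531/372*(-1019) = -1436 + 1560089/372 = 1025897/372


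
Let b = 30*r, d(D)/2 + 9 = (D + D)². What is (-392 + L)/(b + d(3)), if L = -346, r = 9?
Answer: -41/18 ≈ -2.2778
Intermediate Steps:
d(D) = -18 + 8*D² (d(D) = -18 + 2*(D + D)² = -18 + 2*(2*D)² = -18 + 2*(4*D²) = -18 + 8*D²)
b = 270 (b = 30*9 = 270)
(-392 + L)/(b + d(3)) = (-392 - 346)/(270 + (-18 + 8*3²)) = -738/(270 + (-18 + 8*9)) = -738/(270 + (-18 + 72)) = -738/(270 + 54) = -738/324 = -738*1/324 = -41/18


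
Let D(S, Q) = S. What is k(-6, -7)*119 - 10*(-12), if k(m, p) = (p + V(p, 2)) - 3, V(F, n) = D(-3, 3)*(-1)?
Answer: -713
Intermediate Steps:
V(F, n) = 3 (V(F, n) = -3*(-1) = 3)
k(m, p) = p (k(m, p) = (p + 3) - 3 = (3 + p) - 3 = p)
k(-6, -7)*119 - 10*(-12) = -7*119 - 10*(-12) = -833 + 120 = -713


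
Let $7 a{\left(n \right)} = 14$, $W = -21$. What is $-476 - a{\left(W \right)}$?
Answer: $-478$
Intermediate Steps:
$a{\left(n \right)} = 2$ ($a{\left(n \right)} = \frac{1}{7} \cdot 14 = 2$)
$-476 - a{\left(W \right)} = -476 - 2 = -478$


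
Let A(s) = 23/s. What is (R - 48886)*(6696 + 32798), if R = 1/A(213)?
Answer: -44397772510/23 ≈ -1.9303e+9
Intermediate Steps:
R = 213/23 (R = 1/(23/213) = 213/23 ≈ 9.2609)
(R - 48886)*(6696 + 32798) = (213/23 - 48886)*(6696 + 32798) = -1124165/23*39494 = -44397772510/23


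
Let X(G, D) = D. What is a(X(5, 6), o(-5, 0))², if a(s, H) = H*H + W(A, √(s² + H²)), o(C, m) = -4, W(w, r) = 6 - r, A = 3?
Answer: 536 - 88*√13 ≈ 218.71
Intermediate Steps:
a(s, H) = 6 + H² - √(H² + s²) (a(s, H) = H*H + (6 - √(s² + H²)) = H² + (6 - √(H² + s²)) = 6 + H² - √(H² + s²))
a(X(5, 6), o(-5, 0))² = (6 + (-4)² - √((-4)² + 6²))² = (6 + 16 - √(16 + 36))² = (6 + 16 - √52)² = (6 + 16 - 2*√13)² = (22 - 2*√13)²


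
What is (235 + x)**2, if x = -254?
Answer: 361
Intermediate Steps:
(235 + x)**2 = (235 - 254)**2 = (-19)**2 = 361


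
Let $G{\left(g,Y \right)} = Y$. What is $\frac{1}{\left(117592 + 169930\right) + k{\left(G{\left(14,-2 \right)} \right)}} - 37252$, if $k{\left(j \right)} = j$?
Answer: $- \frac{10710695039}{287520} \approx -37252.0$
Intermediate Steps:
$\frac{1}{\left(117592 + 169930\right) + k{\left(G{\left(14,-2 \right)} \right)}} - 37252 = \frac{1}{\left(117592 + 169930\right) - 2} - 37252 = \frac{1}{287522 - 2} - 37252 = \frac{1}{287520} - 37252 = - \frac{10710695039}{287520}$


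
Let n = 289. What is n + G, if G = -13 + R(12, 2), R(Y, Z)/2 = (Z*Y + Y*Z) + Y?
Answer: 396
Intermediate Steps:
R(Y, Z) = 2*Y + 4*Y*Z (R(Y, Z) = 2*((Z*Y + Y*Z) + Y) = 2*((Y*Z + Y*Z) + Y) = 2*(2*Y*Z + Y) = 2*(Y + 2*Y*Z) = 2*Y + 4*Y*Z)
G = 107 (G = -13 + 2*12*(1 + 2*2) = -13 + 2*12*(1 + 4) = -13 + 2*12*5 = -13 + 120 = 107)
n + G = 289 + 107 = 396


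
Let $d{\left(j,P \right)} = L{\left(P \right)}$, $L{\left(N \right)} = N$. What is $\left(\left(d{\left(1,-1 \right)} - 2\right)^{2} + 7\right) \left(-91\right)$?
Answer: $-1456$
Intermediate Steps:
$d{\left(j,P \right)} = P$
$\left(\left(d{\left(1,-1 \right)} - 2\right)^{2} + 7\right) \left(-91\right) = \left(\left(-1 - 2\right)^{2} + 7\right) \left(-91\right) = \left(\left(-3\right)^{2} + 7\right) \left(-91\right) = \left(9 + 7\right) \left(-91\right) = 16 \left(-91\right) = -1456$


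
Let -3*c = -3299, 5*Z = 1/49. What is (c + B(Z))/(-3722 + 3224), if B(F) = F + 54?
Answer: -423974/183015 ≈ -2.3166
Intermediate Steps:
Z = 1/245 (Z = (⅕)/49 = (⅕)*(1/49) = 1/245 ≈ 0.0040816)
c = 3299/3 (c = -⅓*(-3299) = 3299/3 ≈ 1099.7)
B(F) = 54 + F
(c + B(Z))/(-3722 + 3224) = (3299/3 + (54 + 1/245))/(-3722 + 3224) = (3299/3 + 13231/245)/(-498) = (847948/735)*(-1/498) = -423974/183015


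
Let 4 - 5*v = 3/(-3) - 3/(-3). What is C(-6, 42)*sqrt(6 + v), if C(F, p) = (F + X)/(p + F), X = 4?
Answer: -sqrt(170)/90 ≈ -0.14487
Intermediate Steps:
v = 4/5 (v = 4/5 - (3/(-3) - 3/(-3))/5 = 4/5 - (3*(-1/3) - 3*(-1/3))/5 = 4/5 - (-1 + 1)/5 = 4/5 - 1/5*0 = 4/5 + 0 = 4/5 ≈ 0.80000)
C(F, p) = (4 + F)/(F + p) (C(F, p) = (F + 4)/(p + F) = (4 + F)/(F + p))
C(-6, 42)*sqrt(6 + v) = ((4 - 6)/(-6 + 42))*sqrt(6 + 4/5) = (-2/36)*sqrt(34/5) = ((1/36)*(-2))*(sqrt(170)/5) = -sqrt(170)/90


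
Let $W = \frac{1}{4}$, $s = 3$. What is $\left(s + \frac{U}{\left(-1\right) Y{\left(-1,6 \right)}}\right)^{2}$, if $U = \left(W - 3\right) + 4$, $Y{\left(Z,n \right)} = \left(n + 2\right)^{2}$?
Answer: $\frac{582169}{65536} \approx 8.8832$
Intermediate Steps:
$Y{\left(Z,n \right)} = \left(2 + n\right)^{2}$
$W = \frac{1}{4} \approx 0.25$
$U = \frac{5}{4}$ ($U = \left(\frac{1}{4} - 3\right) + 4 = - \frac{11}{4} + 4 = \frac{5}{4} \approx 1.25$)
$\left(s + \frac{U}{\left(-1\right) Y{\left(-1,6 \right)}}\right)^{2} = \left(3 + \frac{5}{4 \left(- \left(2 + 6\right)^{2}\right)}\right)^{2} = \left(3 + \frac{5}{4 \left(- 8^{2}\right)}\right)^{2} = \left(3 + \frac{5}{4 \left(\left(-1\right) 64\right)}\right)^{2} = \left(3 + \frac{5}{4 \left(-64\right)}\right)^{2} = \left(3 + \frac{5}{4} \left(- \frac{1}{64}\right)\right)^{2} = \left(3 - \frac{5}{256}\right)^{2} = \left(\frac{763}{256}\right)^{2} = \frac{582169}{65536}$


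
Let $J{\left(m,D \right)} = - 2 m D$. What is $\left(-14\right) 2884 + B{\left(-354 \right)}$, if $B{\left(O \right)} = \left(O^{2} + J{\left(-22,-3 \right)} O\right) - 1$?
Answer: $131667$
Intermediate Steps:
$J{\left(m,D \right)} = - 2 D m$
$B{\left(O \right)} = -1 + O^{2} - 132 O$ ($B{\left(O \right)} = \left(O^{2} + \left(-2\right) \left(-3\right) \left(-22\right) O\right) - 1 = \left(O^{2} - 132 O\right) - 1 = -1 + O^{2} - 132 O$)
$\left(-14\right) 2884 + B{\left(-354 \right)} = \left(-14\right) 2884 - \left(-46727 - 125316\right) = -40376 + \left(-1 + 125316 + 46728\right) = -40376 + 172043 = 131667$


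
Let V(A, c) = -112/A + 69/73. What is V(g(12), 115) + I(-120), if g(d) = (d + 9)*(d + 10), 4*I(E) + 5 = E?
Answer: -294353/9636 ≈ -30.547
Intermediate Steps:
I(E) = -5/4 + E/4
g(d) = (9 + d)*(10 + d)
V(A, c) = 69/73 - 112/A (V(A, c) = -112/A + 69*(1/73) = -112/A + 69/73 = 69/73 - 112/A)
V(g(12), 115) + I(-120) = (69/73 - 112/(90 + 12**2 + 19*12)) + (-5/4 + (1/4)*(-120)) = (69/73 - 112/(90 + 144 + 228)) + (-5/4 - 30) = (69/73 - 112/462) - 125/4 = (69/73 - 112*1/462) - 125/4 = (69/73 - 8/33) - 125/4 = 1693/2409 - 125/4 = -294353/9636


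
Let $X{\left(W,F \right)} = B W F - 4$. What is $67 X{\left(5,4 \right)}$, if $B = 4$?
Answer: $5092$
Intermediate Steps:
$X{\left(W,F \right)} = -4 + 4 F W$ ($X{\left(W,F \right)} = 4 W F - 4 = 4 F W - 4 = -4 + 4 F W$)
$67 X{\left(5,4 \right)} = 67 \left(-4 + 4 \cdot 4 \cdot 5\right) = 67 \left(-4 + 80\right) = 67 \cdot 76 = 5092$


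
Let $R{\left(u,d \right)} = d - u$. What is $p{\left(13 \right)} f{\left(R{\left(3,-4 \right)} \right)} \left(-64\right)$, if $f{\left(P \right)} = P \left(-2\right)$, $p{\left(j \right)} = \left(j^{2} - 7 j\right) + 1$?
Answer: $-70784$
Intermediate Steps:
$p{\left(j \right)} = 1 + j^{2} - 7 j$
$f{\left(P \right)} = - 2 P$
$p{\left(13 \right)} f{\left(R{\left(3,-4 \right)} \right)} \left(-64\right) = \left(1 + 13^{2} - 91\right) \left(- 2 \left(-4 - 3\right)\right) \left(-64\right) = \left(1 + 169 - 91\right) \left(- 2 \left(-4 - 3\right)\right) \left(-64\right) = 79 \left(\left(-2\right) \left(-7\right)\right) \left(-64\right) = 79 \cdot 14 \left(-64\right) = 1106 \left(-64\right) = -70784$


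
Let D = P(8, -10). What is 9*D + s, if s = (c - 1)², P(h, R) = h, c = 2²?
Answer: 81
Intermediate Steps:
c = 4
s = 9 (s = (4 - 1)² = 3² = 9)
D = 8
9*D + s = 9*8 + 9 = 72 + 9 = 81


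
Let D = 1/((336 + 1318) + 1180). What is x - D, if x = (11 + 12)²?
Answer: 1499185/2834 ≈ 529.00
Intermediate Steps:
x = 529 (x = 23² = 529)
D = 1/2834 (D = 1/(1654 + 1180) = 1/2834 ≈ 0.00035286)
x - D = 529 - 1*1/2834 = 529 - 1/2834 = 1499185/2834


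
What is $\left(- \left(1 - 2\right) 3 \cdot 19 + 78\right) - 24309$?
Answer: $-24174$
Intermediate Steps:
$\left(- \left(1 - 2\right) 3 \cdot 19 + 78\right) - 24309 = \left(- \left(-1\right) 3 \cdot 19 + 78\right) - 24309 = \left(\left(-1\right) \left(-3\right) 19 + 78\right) - 24309 = \left(3 \cdot 19 + 78\right) - 24309 = \left(57 + 78\right) - 24309 = 135 - 24309 = -24174$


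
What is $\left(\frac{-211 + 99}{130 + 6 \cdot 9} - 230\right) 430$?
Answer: $- \frac{2280720}{23} \approx -99162.0$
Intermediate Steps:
$\left(\frac{-211 + 99}{130 + 6 \cdot 9} - 230\right) 430 = \left(- \frac{112}{130 + 54} - 230\right) 430 = \left(- \frac{112}{184} - 230\right) 430 = \left(\left(-112\right) \frac{1}{184} - 230\right) 430 = \left(- \frac{14}{23} - 230\right) 430 = \left(- \frac{5304}{23}\right) 430 = - \frac{2280720}{23}$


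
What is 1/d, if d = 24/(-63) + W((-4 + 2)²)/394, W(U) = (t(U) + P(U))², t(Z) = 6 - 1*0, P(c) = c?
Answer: -4137/526 ≈ -7.8650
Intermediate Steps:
t(Z) = 6 (t(Z) = 6 + 0 = 6)
W(U) = (6 + U)²
d = -526/4137 (d = 24/(-63) + (6 + (-4 + 2)²)²/394 = 24*(-1/63) + (6 + (-2)²)²*(1/394) = -8/21 + (6 + 4)²*(1/394) = -8/21 + 10²*(1/394) = -8/21 + 100*(1/394) = -8/21 + 50/197 = -526/4137 ≈ -0.12715)
1/d = 1/(-526/4137) = -4137/526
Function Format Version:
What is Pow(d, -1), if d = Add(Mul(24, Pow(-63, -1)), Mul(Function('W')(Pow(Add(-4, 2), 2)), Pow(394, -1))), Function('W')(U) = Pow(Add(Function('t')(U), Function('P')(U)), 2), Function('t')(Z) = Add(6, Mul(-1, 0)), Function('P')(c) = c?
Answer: Rational(-4137, 526) ≈ -7.8650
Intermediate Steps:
Function('t')(Z) = 6 (Function('t')(Z) = Add(6, 0) = 6)
Function('W')(U) = Pow(Add(6, U), 2)
d = Rational(-526, 4137) (d = Add(Mul(24, Pow(-63, -1)), Mul(Pow(Add(6, Pow(Add(-4, 2), 2)), 2), Pow(394, -1))) = Add(Mul(24, Rational(-1, 63)), Mul(Pow(Add(6, Pow(-2, 2)), 2), Rational(1, 394))) = Add(Rational(-8, 21), Mul(Pow(Add(6, 4), 2), Rational(1, 394))) = Add(Rational(-8, 21), Mul(Pow(10, 2), Rational(1, 394))) = Add(Rational(-8, 21), Mul(100, Rational(1, 394))) = Add(Rational(-8, 21), Rational(50, 197)) = Rational(-526, 4137) ≈ -0.12715)
Pow(d, -1) = Pow(Rational(-526, 4137), -1) = Rational(-4137, 526)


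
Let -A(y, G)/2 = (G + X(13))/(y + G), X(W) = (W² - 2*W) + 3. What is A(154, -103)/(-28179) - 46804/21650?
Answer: -33630761908/15556921425 ≈ -2.1618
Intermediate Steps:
X(W) = 3 + W² - 2*W
A(y, G) = -2*(146 + G)/(G + y) (A(y, G) = -2*(G + (3 + 13² - 2*13))/(y + G) = -2*(G + (3 + 169 - 26))/(G + y) = -2*(G + 146)/(G + y) = -2*(146 + G)/(G + y))
A(154, -103)/(-28179) - 46804/21650 = (2*(-146 - 1*(-103))/(-103 + 154))/(-28179) - 46804/21650 = (2*(-146 + 103)/51)*(-1/28179) - 46804*1/21650 = (2*(1/51)*(-43))*(-1/28179) - 23402/10825 = -86/51*(-1/28179) - 23402/10825 = 86/1437129 - 23402/10825 = -33630761908/15556921425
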